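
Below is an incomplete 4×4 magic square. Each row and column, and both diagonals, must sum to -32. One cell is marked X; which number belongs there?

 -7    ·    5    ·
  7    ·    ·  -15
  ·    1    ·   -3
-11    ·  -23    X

3

Column 1 needs -32; the known cells sum to -11, so (3,1) = -21.
Using row 3: -21 + 1 + (-3) + ? → (3,3) = -32 − (-23) = -9.
From column 3, -32 − (5 + (-9) + (-23)) gives (2,3) = -5.
The remaining cell in anti-diagonal is (1,4) = -32 − (-15) = -17.
Row 1: -7 + 5 + (-17) + ? = -32, so (1,2) = -13.
Row 2: 7 + (-5) + (-15) + ? = -32, so (2,2) = -19.
Column 2: -13 + (-19) + 1 + ? = -32, so (4,2) = -1.
From column 4, -32 − (-17 + (-15) + (-3)) gives (4,4) = 3.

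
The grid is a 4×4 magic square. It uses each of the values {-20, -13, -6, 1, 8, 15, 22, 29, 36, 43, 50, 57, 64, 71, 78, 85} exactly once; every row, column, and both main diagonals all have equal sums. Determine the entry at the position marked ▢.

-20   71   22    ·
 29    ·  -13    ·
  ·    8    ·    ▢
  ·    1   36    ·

The 16 entries sum to 520, so each line sums to 520/4 = 130.
Row 1: -20 + 71 + 22 + ? = 130, so (1,4) = 57.
From column 2, 130 − (71 + 8 + 1) gives (2,2) = 50.
From column 3, 130 − (22 + (-13) + 36) gives (3,3) = 85.
Main diagonal: -20 + 50 + 85 + ? = 130, so (4,4) = 15.
Anti-diagonal needs 130; the known cells sum to 52, so (4,1) = 78.
Row 2 needs 130; the known cells sum to 66, so (2,4) = 64.
Column 1: -20 + 29 + 78 + ? = 130, so (3,1) = 43.
Column 4 must total 130; the given cells sum to 136, so (3,4) = -6.

-6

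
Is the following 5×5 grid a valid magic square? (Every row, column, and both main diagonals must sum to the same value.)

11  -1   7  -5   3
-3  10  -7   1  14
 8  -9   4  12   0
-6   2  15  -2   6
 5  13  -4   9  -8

Yes

Row 1: 11 + (-1) + 7 + (-5) + 3 = 15.
Row 2: -3 + 10 + (-7) + 1 + 14 = 15.
Row 3: 8 + (-9) + 4 + 12 + 0 = 15.
Row 4: -6 + 2 + 15 + (-2) + 6 = 15.
Row 5: 5 + 13 + (-4) + 9 + (-8) = 15.
Column 1: 11 + (-3) + 8 + (-6) + 5 = 15.
Column 2: -1 + 10 + (-9) + 2 + 13 = 15.
Column 3: 7 + (-7) + 4 + 15 + (-4) = 15.
Column 4: -5 + 1 + 12 + (-2) + 9 = 15.
Column 5: 3 + 14 + 0 + 6 + (-8) = 15.
Main diagonal: 11 + 10 + 4 + (-2) + (-8) = 15.
Anti-diagonal: 3 + 1 + 4 + 2 + 5 = 15.
All lines sum to 15.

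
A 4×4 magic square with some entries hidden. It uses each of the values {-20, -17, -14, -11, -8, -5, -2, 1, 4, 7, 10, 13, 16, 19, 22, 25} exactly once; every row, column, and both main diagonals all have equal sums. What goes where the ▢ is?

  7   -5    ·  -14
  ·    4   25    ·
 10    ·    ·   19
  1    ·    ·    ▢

The 16 entries sum to 40, so each line sums to 40/4 = 10.
From row 1, 10 − (7 + (-5) + (-14)) gives (1,3) = 22.
Column 1 must total 10; the given cells sum to 18, so (2,1) = -8.
From anti-diagonal, 10 − (-14 + 25 + 1) gives (3,2) = -2.
From row 2, 10 − (-8 + 4 + 25) gives (2,4) = -11.
Row 3 needs 10; the known cells sum to 27, so (3,3) = -17.
Column 2 needs 10; the known cells sum to -3, so (4,2) = 13.
The remaining cell in column 3 is (4,3) = 10 − 30 = -20.
Column 4 needs 10; the known cells sum to -6, so (4,4) = 16.

16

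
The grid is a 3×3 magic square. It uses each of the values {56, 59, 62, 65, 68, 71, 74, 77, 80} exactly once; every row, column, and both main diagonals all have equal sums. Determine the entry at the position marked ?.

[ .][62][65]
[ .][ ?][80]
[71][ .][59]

The 9 entries sum to 612, so each line sums to 612/3 = 204.
Row 1 needs 204; the known cells sum to 127, so (1,1) = 77.
Row 3 must total 204; the given cells sum to 130, so (3,2) = 74.
Using column 1: 77 + 71 + ? → (2,1) = 204 − 148 = 56.
Using column 2: 62 + 74 + ? → (2,2) = 204 − 136 = 68.

68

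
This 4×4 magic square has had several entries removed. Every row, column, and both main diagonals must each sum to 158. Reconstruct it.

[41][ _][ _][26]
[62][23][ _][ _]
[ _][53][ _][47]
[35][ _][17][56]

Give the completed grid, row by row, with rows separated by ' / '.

Row 4 needs 158; the known cells sum to 108, so (4,2) = 50.
From column 1, 158 − (41 + 62 + 35) gives (3,1) = 20.
Column 2 must total 158; the given cells sum to 126, so (1,2) = 32.
The remaining cell in column 4 is (2,4) = 158 − 129 = 29.
Main diagonal must total 158; the given cells sum to 120, so (3,3) = 38.
From anti-diagonal, 158 − (26 + 53 + 35) gives (2,3) = 44.
From row 1, 158 − (41 + 32 + 26) gives (1,3) = 59.

41 32 59 26 / 62 23 44 29 / 20 53 38 47 / 35 50 17 56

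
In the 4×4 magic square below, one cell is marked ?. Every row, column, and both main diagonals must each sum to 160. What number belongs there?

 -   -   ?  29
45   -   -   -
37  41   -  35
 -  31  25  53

49

The remaining cell in row 3 is (3,3) = 160 − 113 = 47.
Row 4 needs 160; the known cells sum to 109, so (4,1) = 51.
The remaining cell in column 1 is (1,1) = 160 − 133 = 27.
Using column 4: 29 + 35 + 53 + ? → (2,4) = 160 − 117 = 43.
Main diagonal: 27 + 47 + 53 + ? = 160, so (2,2) = 33.
Using anti-diagonal: 29 + 41 + 51 + ? → (2,3) = 160 − 121 = 39.
Column 2 needs 160; the known cells sum to 105, so (1,2) = 55.
From column 3, 160 − (39 + 47 + 25) gives (1,3) = 49.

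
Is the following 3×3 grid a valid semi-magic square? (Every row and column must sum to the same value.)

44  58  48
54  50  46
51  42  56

No — row 1 sums to 150 but row 3 sums to 149.

Row 1: 44 + 58 + 48 = 150.
Row 2: 54 + 50 + 46 = 150.
Row 3: 51 + 42 + 56 = 149.
Column 1: 44 + 54 + 51 = 149.
Column 2: 58 + 50 + 42 = 150.
Column 3: 48 + 46 + 56 = 150.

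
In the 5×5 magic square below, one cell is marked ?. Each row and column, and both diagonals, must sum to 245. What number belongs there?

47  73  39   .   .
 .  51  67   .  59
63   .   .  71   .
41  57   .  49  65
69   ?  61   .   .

35

From row 4, 245 − (41 + 57 + 49 + 65) gives (4,3) = 33.
Column 1 must total 245; the given cells sum to 220, so (2,1) = 25.
Column 3 needs 245; the known cells sum to 200, so (3,3) = 45.
Using main diagonal: 47 + 51 + 45 + 49 + ? → (5,5) = 245 − 192 = 53.
Row 2 needs 245; the known cells sum to 202, so (2,4) = 43.
Using anti-diagonal: 43 + 45 + 57 + 69 + ? → (1,5) = 245 − 214 = 31.
From row 1, 245 − (47 + 73 + 39 + 31) gives (1,4) = 55.
Column 4: 55 + 43 + 71 + 49 + ? = 245, so (5,4) = 27.
Using column 5: 31 + 59 + 65 + 53 + ? → (3,5) = 245 − 208 = 37.
Row 3 must total 245; the given cells sum to 216, so (3,2) = 29.
From row 5, 245 − (69 + 61 + 27 + 53) gives (5,2) = 35.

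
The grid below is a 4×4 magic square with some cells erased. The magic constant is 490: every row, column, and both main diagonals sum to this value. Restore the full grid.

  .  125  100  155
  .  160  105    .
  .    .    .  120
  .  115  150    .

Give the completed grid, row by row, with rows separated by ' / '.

Using row 1: 125 + 100 + 155 + ? → (1,1) = 490 − 380 = 110.
Column 2: 125 + 160 + 115 + ? = 490, so (3,2) = 90.
The remaining cell in column 3 is (3,3) = 490 − 355 = 135.
From main diagonal, 490 − (110 + 160 + 135) gives (4,4) = 85.
Anti-diagonal must total 490; the given cells sum to 350, so (4,1) = 140.
The remaining cell in row 3 is (3,1) = 490 − 345 = 145.
Using column 1: 110 + 145 + 140 + ? → (2,1) = 490 − 395 = 95.
Column 4 needs 490; the known cells sum to 360, so (2,4) = 130.

110 125 100 155 / 95 160 105 130 / 145 90 135 120 / 140 115 150 85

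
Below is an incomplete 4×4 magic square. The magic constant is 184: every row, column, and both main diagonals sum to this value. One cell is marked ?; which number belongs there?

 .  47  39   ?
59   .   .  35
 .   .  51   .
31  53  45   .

Using row 4: 31 + 53 + 45 + ? → (4,4) = 184 − 129 = 55.
The remaining cell in column 3 is (2,3) = 184 − 135 = 49.
The remaining cell in row 2 is (2,2) = 184 − 143 = 41.
Column 2 must total 184; the given cells sum to 141, so (3,2) = 43.
Main diagonal needs 184; the known cells sum to 147, so (1,1) = 37.
Anti-diagonal must total 184; the given cells sum to 123, so (1,4) = 61.

61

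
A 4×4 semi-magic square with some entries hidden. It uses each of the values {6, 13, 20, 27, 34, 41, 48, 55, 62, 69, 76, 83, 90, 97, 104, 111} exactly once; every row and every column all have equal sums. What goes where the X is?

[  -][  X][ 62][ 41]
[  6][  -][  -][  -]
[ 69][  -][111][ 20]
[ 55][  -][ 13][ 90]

27

The 16 entries sum to 936, so each line sums to 936/4 = 234.
Row 3 needs 234; the known cells sum to 200, so (3,2) = 34.
Row 4: 55 + 13 + 90 + ? = 234, so (4,2) = 76.
Column 1 must total 234; the given cells sum to 130, so (1,1) = 104.
Using column 3: 62 + 111 + 13 + ? → (2,3) = 234 − 186 = 48.
The remaining cell in column 4 is (2,4) = 234 − 151 = 83.
Using row 1: 104 + 62 + 41 + ? → (1,2) = 234 − 207 = 27.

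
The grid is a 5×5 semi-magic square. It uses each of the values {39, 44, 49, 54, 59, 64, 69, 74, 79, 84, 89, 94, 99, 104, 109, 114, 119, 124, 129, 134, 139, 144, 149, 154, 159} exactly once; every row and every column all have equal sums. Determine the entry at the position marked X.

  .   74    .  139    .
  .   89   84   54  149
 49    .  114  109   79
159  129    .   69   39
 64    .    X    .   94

154

The 25 entries sum to 2475, so each line sums to 2475/5 = 495.
Row 2 needs 495; the known cells sum to 376, so (2,1) = 119.
From row 3, 495 − (49 + 114 + 109 + 79) gives (3,2) = 144.
From row 4, 495 − (159 + 129 + 69 + 39) gives (4,3) = 99.
Column 1: 119 + 49 + 159 + 64 + ? = 495, so (1,1) = 104.
Column 2 must total 495; the given cells sum to 436, so (5,2) = 59.
Using column 4: 139 + 54 + 109 + 69 + ? → (5,4) = 495 − 371 = 124.
The remaining cell in column 5 is (1,5) = 495 − 361 = 134.
The remaining cell in row 1 is (1,3) = 495 − 451 = 44.
Using row 5: 64 + 59 + 124 + 94 + ? → (5,3) = 495 − 341 = 154.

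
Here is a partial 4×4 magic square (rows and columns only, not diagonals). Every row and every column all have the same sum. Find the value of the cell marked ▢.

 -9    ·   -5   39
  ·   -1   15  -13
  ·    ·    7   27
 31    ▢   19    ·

Column 3 is complete and sums to 36; that is the magic constant.
From row 1, 36 − (-9 + (-5) + 39) gives (1,2) = 11.
Row 2 needs 36; the known cells sum to 1, so (2,1) = 35.
The remaining cell in column 1 is (3,1) = 36 − 57 = -21.
Column 4 needs 36; the known cells sum to 53, so (4,4) = -17.
The remaining cell in row 3 is (3,2) = 36 − 13 = 23.
Using row 4: 31 + 19 + (-17) + ? → (4,2) = 36 − 33 = 3.

3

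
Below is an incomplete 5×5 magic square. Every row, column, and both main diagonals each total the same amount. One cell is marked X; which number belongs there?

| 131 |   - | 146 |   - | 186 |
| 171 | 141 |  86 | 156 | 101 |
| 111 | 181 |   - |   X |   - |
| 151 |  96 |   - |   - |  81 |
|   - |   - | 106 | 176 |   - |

Row 2 is complete and sums to 655; that is the magic constant.
From column 1, 655 − (131 + 171 + 111 + 151) gives (5,1) = 91.
Anti-diagonal needs 655; the known cells sum to 529, so (3,3) = 126.
Column 3 needs 655; the known cells sum to 464, so (4,3) = 191.
Row 4 needs 655; the known cells sum to 519, so (4,4) = 136.
Main diagonal must total 655; the given cells sum to 534, so (5,5) = 121.
The remaining cell in row 5 is (5,2) = 655 − 494 = 161.
Using column 2: 141 + 181 + 96 + 161 + ? → (1,2) = 655 − 579 = 76.
Column 5 needs 655; the known cells sum to 489, so (3,5) = 166.
The remaining cell in row 1 is (1,4) = 655 − 539 = 116.
Row 3: 111 + 181 + 126 + 166 + ? = 655, so (3,4) = 71.

71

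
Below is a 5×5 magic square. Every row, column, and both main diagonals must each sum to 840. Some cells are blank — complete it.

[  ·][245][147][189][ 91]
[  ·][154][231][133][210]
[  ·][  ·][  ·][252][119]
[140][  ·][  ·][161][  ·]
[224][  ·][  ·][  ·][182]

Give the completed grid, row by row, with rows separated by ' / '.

168 245 147 189 91 / 112 154 231 133 210 / 196 98 175 252 119 / 140 217 84 161 238 / 224 126 203 105 182

Using row 1: 245 + 147 + 189 + 91 + ? → (1,1) = 840 − 672 = 168.
Row 2 needs 840; the known cells sum to 728, so (2,1) = 112.
The remaining cell in column 1 is (3,1) = 840 − 644 = 196.
Column 4 needs 840; the known cells sum to 735, so (5,4) = 105.
From column 5, 840 − (91 + 210 + 119 + 182) gives (4,5) = 238.
Main diagonal needs 840; the known cells sum to 665, so (3,3) = 175.
From anti-diagonal, 840 − (91 + 133 + 175 + 224) gives (4,2) = 217.
Using row 3: 196 + 175 + 252 + 119 + ? → (3,2) = 840 − 742 = 98.
Row 4: 140 + 217 + 161 + 238 + ? = 840, so (4,3) = 84.
Using column 2: 245 + 154 + 98 + 217 + ? → (5,2) = 840 − 714 = 126.
Column 3: 147 + 231 + 175 + 84 + ? = 840, so (5,3) = 203.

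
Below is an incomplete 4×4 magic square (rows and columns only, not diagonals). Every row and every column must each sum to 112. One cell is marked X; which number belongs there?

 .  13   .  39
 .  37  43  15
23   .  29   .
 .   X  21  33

27

Row 2: 37 + 43 + 15 + ? = 112, so (2,1) = 17.
Column 3 must total 112; the given cells sum to 93, so (1,3) = 19.
Column 4 needs 112; the known cells sum to 87, so (3,4) = 25.
The remaining cell in row 1 is (1,1) = 112 − 71 = 41.
Using row 3: 23 + 29 + 25 + ? → (3,2) = 112 − 77 = 35.
Column 1: 41 + 17 + 23 + ? = 112, so (4,1) = 31.
The remaining cell in column 2 is (4,2) = 112 − 85 = 27.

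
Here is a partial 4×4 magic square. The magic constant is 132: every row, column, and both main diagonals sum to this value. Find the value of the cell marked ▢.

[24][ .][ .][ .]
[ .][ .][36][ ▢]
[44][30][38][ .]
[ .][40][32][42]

Row 3: 44 + 30 + 38 + ? = 132, so (3,4) = 20.
Row 4 must total 132; the given cells sum to 114, so (4,1) = 18.
Column 1 must total 132; the given cells sum to 86, so (2,1) = 46.
Column 3 must total 132; the given cells sum to 106, so (1,3) = 26.
Main diagonal needs 132; the known cells sum to 104, so (2,2) = 28.
Anti-diagonal needs 132; the known cells sum to 84, so (1,4) = 48.
Using row 1: 24 + 26 + 48 + ? → (1,2) = 132 − 98 = 34.
From row 2, 132 − (46 + 28 + 36) gives (2,4) = 22.

22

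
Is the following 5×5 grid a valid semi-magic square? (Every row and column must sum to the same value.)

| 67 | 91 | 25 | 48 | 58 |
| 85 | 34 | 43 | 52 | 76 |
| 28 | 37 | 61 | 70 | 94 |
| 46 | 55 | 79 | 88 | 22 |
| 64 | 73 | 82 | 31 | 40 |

Row 1: 67 + 91 + 25 + 48 + 58 = 289.
Row 2: 85 + 34 + 43 + 52 + 76 = 290.
Row 3: 28 + 37 + 61 + 70 + 94 = 290.
Row 4: 46 + 55 + 79 + 88 + 22 = 290.
Row 5: 64 + 73 + 82 + 31 + 40 = 290.
Column 1: 67 + 85 + 28 + 46 + 64 = 290.
Column 2: 91 + 34 + 37 + 55 + 73 = 290.
Column 3: 25 + 43 + 61 + 79 + 82 = 290.
Column 4: 48 + 52 + 70 + 88 + 31 = 289.
Column 5: 58 + 76 + 94 + 22 + 40 = 290.

No — column 3 sums to 290 but column 4 sums to 289.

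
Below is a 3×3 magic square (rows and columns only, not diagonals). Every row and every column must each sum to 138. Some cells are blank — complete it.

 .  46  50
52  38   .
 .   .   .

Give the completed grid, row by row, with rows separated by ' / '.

42 46 50 / 52 38 48 / 44 54 40

Row 1 must total 138; the given cells sum to 96, so (1,1) = 42.
Row 2: 52 + 38 + ? = 138, so (2,3) = 48.
Using column 1: 42 + 52 + ? → (3,1) = 138 − 94 = 44.
Column 2 needs 138; the known cells sum to 84, so (3,2) = 54.
Column 3 must total 138; the given cells sum to 98, so (3,3) = 40.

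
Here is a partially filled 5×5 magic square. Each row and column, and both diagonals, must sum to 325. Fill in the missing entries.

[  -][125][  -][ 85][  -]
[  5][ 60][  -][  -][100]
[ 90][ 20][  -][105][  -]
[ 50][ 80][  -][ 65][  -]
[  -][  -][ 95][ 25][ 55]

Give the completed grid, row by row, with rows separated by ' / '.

70 125 30 85 15 / 5 60 115 45 100 / 90 20 75 105 35 / 50 80 10 65 120 / 110 40 95 25 55

Column 2 must total 325; the given cells sum to 285, so (5,2) = 40.
From column 4, 325 − (85 + 105 + 65 + 25) gives (2,4) = 45.
Row 2 needs 325; the known cells sum to 210, so (2,3) = 115.
Row 5 must total 325; the given cells sum to 215, so (5,1) = 110.
The remaining cell in column 1 is (1,1) = 325 − 255 = 70.
Main diagonal: 70 + 60 + 65 + 55 + ? = 325, so (3,3) = 75.
From anti-diagonal, 325 − (45 + 75 + 80 + 110) gives (1,5) = 15.
Row 1 needs 325; the known cells sum to 295, so (1,3) = 30.
From row 3, 325 − (90 + 20 + 75 + 105) gives (3,5) = 35.
Column 3 needs 325; the known cells sum to 315, so (4,3) = 10.
Column 5 must total 325; the given cells sum to 205, so (4,5) = 120.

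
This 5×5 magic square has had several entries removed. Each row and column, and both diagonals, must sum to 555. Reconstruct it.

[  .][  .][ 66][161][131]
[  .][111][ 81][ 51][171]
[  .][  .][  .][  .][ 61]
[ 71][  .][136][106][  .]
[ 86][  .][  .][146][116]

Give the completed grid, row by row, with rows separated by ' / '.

The remaining cell in row 2 is (2,1) = 555 − 414 = 141.
From column 4, 555 − (161 + 51 + 106 + 146) gives (3,4) = 91.
Column 5: 131 + 171 + 61 + 116 + ? = 555, so (4,5) = 76.
The remaining cell in row 4 is (4,2) = 555 − 389 = 166.
Anti-diagonal: 131 + 51 + 166 + 86 + ? = 555, so (3,3) = 121.
The remaining cell in column 3 is (5,3) = 555 − 404 = 151.
From main diagonal, 555 − (111 + 121 + 106 + 116) gives (1,1) = 101.
Row 1 must total 555; the given cells sum to 459, so (1,2) = 96.
From row 5, 555 − (86 + 151 + 146 + 116) gives (5,2) = 56.
Column 1 must total 555; the given cells sum to 399, so (3,1) = 156.
Using column 2: 96 + 111 + 166 + 56 + ? → (3,2) = 555 − 429 = 126.

101 96 66 161 131 / 141 111 81 51 171 / 156 126 121 91 61 / 71 166 136 106 76 / 86 56 151 146 116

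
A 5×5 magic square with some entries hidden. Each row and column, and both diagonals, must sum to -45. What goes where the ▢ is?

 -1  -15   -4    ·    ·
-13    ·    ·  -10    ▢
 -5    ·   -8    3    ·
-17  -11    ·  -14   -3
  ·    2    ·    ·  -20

Row 4: -17 + (-11) + (-14) + (-3) + ? = -45, so (4,3) = 0.
From column 1, -45 − (-1 + (-13) + (-5) + (-17)) gives (5,1) = -9.
From main diagonal, -45 − (-1 + (-8) + (-14) + (-20)) gives (2,2) = -2.
Using anti-diagonal: -10 + (-8) + (-11) + (-9) + ? → (1,5) = -45 − (-38) = -7.
Row 1 must total -45; the given cells sum to -27, so (1,4) = -18.
Column 2 must total -45; the given cells sum to -26, so (3,2) = -19.
Column 4 needs -45; the known cells sum to -39, so (5,4) = -6.
Row 3: -5 + (-19) + (-8) + 3 + ? = -45, so (3,5) = -16.
Row 5 must total -45; the given cells sum to -33, so (5,3) = -12.
Column 3 needs -45; the known cells sum to -24, so (2,3) = -21.
Column 5 must total -45; the given cells sum to -46, so (2,5) = 1.

1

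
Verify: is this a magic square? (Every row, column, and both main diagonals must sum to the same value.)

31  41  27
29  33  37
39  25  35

Yes

Row 1: 31 + 41 + 27 = 99.
Row 2: 29 + 33 + 37 = 99.
Row 3: 39 + 25 + 35 = 99.
Column 1: 31 + 29 + 39 = 99.
Column 2: 41 + 33 + 25 = 99.
Column 3: 27 + 37 + 35 = 99.
Main diagonal: 31 + 33 + 35 = 99.
Anti-diagonal: 27 + 33 + 39 = 99.
All lines sum to 99.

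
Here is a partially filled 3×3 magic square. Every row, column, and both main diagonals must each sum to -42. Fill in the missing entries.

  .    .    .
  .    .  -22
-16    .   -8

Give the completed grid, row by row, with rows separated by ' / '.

From row 3, -42 − (-16 + (-8)) gives (3,2) = -18.
The remaining cell in column 3 is (1,3) = -42 − (-30) = -12.
From anti-diagonal, -42 − (-12 + (-16)) gives (2,2) = -14.
Using row 2: -14 + (-22) + ? → (2,1) = -42 − (-36) = -6.
Column 1 needs -42; the known cells sum to -22, so (1,1) = -20.
Column 2: -14 + (-18) + ? = -42, so (1,2) = -10.

-20 -10 -12 / -6 -14 -22 / -16 -18 -8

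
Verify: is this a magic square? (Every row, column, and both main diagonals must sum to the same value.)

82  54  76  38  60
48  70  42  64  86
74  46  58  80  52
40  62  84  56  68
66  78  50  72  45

Row 1: 82 + 54 + 76 + 38 + 60 = 310.
Row 2: 48 + 70 + 42 + 64 + 86 = 310.
Row 3: 74 + 46 + 58 + 80 + 52 = 310.
Row 4: 40 + 62 + 84 + 56 + 68 = 310.
Row 5: 66 + 78 + 50 + 72 + 45 = 311.
Column 1: 82 + 48 + 74 + 40 + 66 = 310.
Column 2: 54 + 70 + 46 + 62 + 78 = 310.
Column 3: 76 + 42 + 58 + 84 + 50 = 310.
Column 4: 38 + 64 + 80 + 56 + 72 = 310.
Column 5: 60 + 86 + 52 + 68 + 45 = 311.
Main diagonal: 82 + 70 + 58 + 56 + 45 = 311.
Anti-diagonal: 60 + 64 + 58 + 62 + 66 = 310.

No — column 5 sums to 311 but row 4 sums to 310.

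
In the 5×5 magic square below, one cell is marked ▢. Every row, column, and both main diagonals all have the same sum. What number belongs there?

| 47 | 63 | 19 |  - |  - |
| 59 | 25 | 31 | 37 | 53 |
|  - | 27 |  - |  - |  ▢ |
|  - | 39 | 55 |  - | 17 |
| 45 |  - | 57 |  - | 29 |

65

Row 2 is complete and sums to 205; that is the magic constant.
From column 2, 205 − (63 + 25 + 27 + 39) gives (5,2) = 51.
The remaining cell in column 3 is (3,3) = 205 − 162 = 43.
Main diagonal needs 205; the known cells sum to 144, so (4,4) = 61.
Anti-diagonal must total 205; the given cells sum to 164, so (1,5) = 41.
The remaining cell in row 1 is (1,4) = 205 − 170 = 35.
Row 4: 39 + 55 + 61 + 17 + ? = 205, so (4,1) = 33.
From row 5, 205 − (45 + 51 + 57 + 29) gives (5,4) = 23.
Column 1 must total 205; the given cells sum to 184, so (3,1) = 21.
Column 4 needs 205; the known cells sum to 156, so (3,4) = 49.
From column 5, 205 − (41 + 53 + 17 + 29) gives (3,5) = 65.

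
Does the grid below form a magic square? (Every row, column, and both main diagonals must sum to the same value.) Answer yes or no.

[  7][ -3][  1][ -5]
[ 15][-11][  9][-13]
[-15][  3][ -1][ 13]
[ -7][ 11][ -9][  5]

Yes

Row 1: 7 + (-3) + 1 + (-5) = 0.
Row 2: 15 + (-11) + 9 + (-13) = 0.
Row 3: -15 + 3 + (-1) + 13 = 0.
Row 4: -7 + 11 + (-9) + 5 = 0.
Column 1: 7 + 15 + (-15) + (-7) = 0.
Column 2: -3 + (-11) + 3 + 11 = 0.
Column 3: 1 + 9 + (-1) + (-9) = 0.
Column 4: -5 + (-13) + 13 + 5 = 0.
Main diagonal: 7 + (-11) + (-1) + 5 = 0.
Anti-diagonal: -5 + 9 + 3 + (-7) = 0.
All lines sum to 0.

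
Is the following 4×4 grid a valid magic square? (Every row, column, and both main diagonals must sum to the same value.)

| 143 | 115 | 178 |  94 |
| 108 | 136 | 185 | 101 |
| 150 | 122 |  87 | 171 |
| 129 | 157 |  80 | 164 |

Row 1: 143 + 115 + 178 + 94 = 530.
Row 2: 108 + 136 + 185 + 101 = 530.
Row 3: 150 + 122 + 87 + 171 = 530.
Row 4: 129 + 157 + 80 + 164 = 530.
Column 1: 143 + 108 + 150 + 129 = 530.
Column 2: 115 + 136 + 122 + 157 = 530.
Column 3: 178 + 185 + 87 + 80 = 530.
Column 4: 94 + 101 + 171 + 164 = 530.
Main diagonal: 143 + 136 + 87 + 164 = 530.
Anti-diagonal: 94 + 185 + 122 + 129 = 530.
All lines sum to 530.

Yes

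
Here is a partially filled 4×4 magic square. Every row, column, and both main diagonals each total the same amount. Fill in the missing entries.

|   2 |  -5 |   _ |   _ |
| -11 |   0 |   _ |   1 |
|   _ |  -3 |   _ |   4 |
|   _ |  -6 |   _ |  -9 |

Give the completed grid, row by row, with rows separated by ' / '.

2 -5 -1 -10 / -11 0 -4 1 / -8 -3 -7 4 / 3 -6 -2 -9

Column 2 is already complete: -5 + 0 + -3 + -6 = -14, so that is the magic constant.
From row 2, -14 − (-11 + 0 + 1) gives (2,3) = -4.
Using column 4: 1 + 4 + (-9) + ? → (1,4) = -14 − (-4) = -10.
Main diagonal: 2 + 0 + (-9) + ? = -14, so (3,3) = -7.
Using anti-diagonal: -10 + (-4) + (-3) + ? → (4,1) = -14 − (-17) = 3.
Row 1 must total -14; the given cells sum to -13, so (1,3) = -1.
Row 3: -3 + (-7) + 4 + ? = -14, so (3,1) = -8.
Row 4: 3 + (-6) + (-9) + ? = -14, so (4,3) = -2.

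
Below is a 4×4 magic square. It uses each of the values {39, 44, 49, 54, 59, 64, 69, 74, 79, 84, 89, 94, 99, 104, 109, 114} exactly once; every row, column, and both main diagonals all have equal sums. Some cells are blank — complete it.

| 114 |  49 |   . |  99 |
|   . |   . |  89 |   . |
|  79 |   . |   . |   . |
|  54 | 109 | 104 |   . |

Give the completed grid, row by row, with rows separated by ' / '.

The 16 entries sum to 1224, so each line sums to 1224/4 = 306.
Row 1 needs 306; the known cells sum to 262, so (1,3) = 44.
The remaining cell in row 4 is (4,4) = 306 − 267 = 39.
The remaining cell in column 1 is (2,1) = 306 − 247 = 59.
Column 3 needs 306; the known cells sum to 237, so (3,3) = 69.
Main diagonal must total 306; the given cells sum to 222, so (2,2) = 84.
Anti-diagonal needs 306; the known cells sum to 242, so (3,2) = 64.
Row 2: 59 + 84 + 89 + ? = 306, so (2,4) = 74.
Using row 3: 79 + 64 + 69 + ? → (3,4) = 306 − 212 = 94.

114 49 44 99 / 59 84 89 74 / 79 64 69 94 / 54 109 104 39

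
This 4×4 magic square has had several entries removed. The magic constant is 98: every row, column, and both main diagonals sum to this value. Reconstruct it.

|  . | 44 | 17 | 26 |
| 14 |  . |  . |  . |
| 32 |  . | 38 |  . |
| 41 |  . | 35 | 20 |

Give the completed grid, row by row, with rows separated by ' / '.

11 44 17 26 / 14 29 8 47 / 32 23 38 5 / 41 2 35 20

Using row 1: 44 + 17 + 26 + ? → (1,1) = 98 − 87 = 11.
Row 4: 41 + 35 + 20 + ? = 98, so (4,2) = 2.
Column 3 must total 98; the given cells sum to 90, so (2,3) = 8.
From main diagonal, 98 − (11 + 38 + 20) gives (2,2) = 29.
Anti-diagonal needs 98; the known cells sum to 75, so (3,2) = 23.
The remaining cell in row 2 is (2,4) = 98 − 51 = 47.
Row 3 must total 98; the given cells sum to 93, so (3,4) = 5.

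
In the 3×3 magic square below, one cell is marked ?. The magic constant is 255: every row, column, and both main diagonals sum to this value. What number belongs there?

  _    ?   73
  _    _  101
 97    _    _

93

Column 3 must total 255; the given cells sum to 174, so (3,3) = 81.
Anti-diagonal must total 255; the given cells sum to 170, so (2,2) = 85.
The remaining cell in row 2 is (2,1) = 255 − 186 = 69.
Row 3 must total 255; the given cells sum to 178, so (3,2) = 77.
From column 1, 255 − (69 + 97) gives (1,1) = 89.
Column 2 needs 255; the known cells sum to 162, so (1,2) = 93.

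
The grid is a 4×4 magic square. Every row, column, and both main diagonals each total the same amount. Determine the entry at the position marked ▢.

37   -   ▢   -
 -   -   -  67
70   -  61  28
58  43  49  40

34

Row 4 is complete and sums to 190; that is the magic constant.
The remaining cell in row 3 is (3,2) = 190 − 159 = 31.
The remaining cell in column 1 is (2,1) = 190 − 165 = 25.
Column 4: 67 + 28 + 40 + ? = 190, so (1,4) = 55.
Main diagonal must total 190; the given cells sum to 138, so (2,2) = 52.
Anti-diagonal needs 190; the known cells sum to 144, so (2,3) = 46.
Column 2 needs 190; the known cells sum to 126, so (1,2) = 64.
Column 3 needs 190; the known cells sum to 156, so (1,3) = 34.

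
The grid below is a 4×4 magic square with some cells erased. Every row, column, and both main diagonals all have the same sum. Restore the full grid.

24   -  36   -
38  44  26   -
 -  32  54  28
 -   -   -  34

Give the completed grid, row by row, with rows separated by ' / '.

24 50 36 46 / 38 44 26 48 / 42 32 54 28 / 52 30 40 34

Main diagonal is already complete: 24 + 44 + 54 + 34 = 156, so that is the magic constant.
Row 2 needs 156; the known cells sum to 108, so (2,4) = 48.
Row 3 needs 156; the known cells sum to 114, so (3,1) = 42.
From column 1, 156 − (24 + 38 + 42) gives (4,1) = 52.
From column 3, 156 − (36 + 26 + 54) gives (4,3) = 40.
From column 4, 156 − (48 + 28 + 34) gives (1,4) = 46.
Row 1 needs 156; the known cells sum to 106, so (1,2) = 50.
The remaining cell in row 4 is (4,2) = 156 − 126 = 30.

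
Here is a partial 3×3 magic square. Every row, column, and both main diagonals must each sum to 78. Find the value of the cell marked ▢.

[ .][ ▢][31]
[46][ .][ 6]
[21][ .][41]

Row 2 must total 78; the given cells sum to 52, so (2,2) = 26.
From row 3, 78 − (21 + 41) gives (3,2) = 16.
From column 1, 78 − (46 + 21) gives (1,1) = 11.
Column 2 needs 78; the known cells sum to 42, so (1,2) = 36.

36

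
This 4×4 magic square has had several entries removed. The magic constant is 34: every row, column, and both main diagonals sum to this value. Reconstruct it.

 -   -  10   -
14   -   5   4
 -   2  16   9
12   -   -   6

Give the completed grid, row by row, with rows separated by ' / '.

1 8 10 15 / 14 11 5 4 / 7 2 16 9 / 12 13 3 6

Row 2 must total 34; the given cells sum to 23, so (2,2) = 11.
Row 3 must total 34; the given cells sum to 27, so (3,1) = 7.
Column 1: 14 + 7 + 12 + ? = 34, so (1,1) = 1.
From column 3, 34 − (10 + 5 + 16) gives (4,3) = 3.
From column 4, 34 − (4 + 9 + 6) gives (1,4) = 15.
From row 1, 34 − (1 + 10 + 15) gives (1,2) = 8.
From row 4, 34 − (12 + 3 + 6) gives (4,2) = 13.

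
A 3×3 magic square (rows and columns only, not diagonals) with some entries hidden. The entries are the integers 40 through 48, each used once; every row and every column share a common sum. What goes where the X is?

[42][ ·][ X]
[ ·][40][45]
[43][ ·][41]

The entries are 40 through 48, which sum to 396, so each line sums to 396/3 = 132.
Row 2: 40 + 45 + ? = 132, so (2,1) = 47.
Row 3 must total 132; the given cells sum to 84, so (3,2) = 48.
Column 2 must total 132; the given cells sum to 88, so (1,2) = 44.
The remaining cell in column 3 is (1,3) = 132 − 86 = 46.

46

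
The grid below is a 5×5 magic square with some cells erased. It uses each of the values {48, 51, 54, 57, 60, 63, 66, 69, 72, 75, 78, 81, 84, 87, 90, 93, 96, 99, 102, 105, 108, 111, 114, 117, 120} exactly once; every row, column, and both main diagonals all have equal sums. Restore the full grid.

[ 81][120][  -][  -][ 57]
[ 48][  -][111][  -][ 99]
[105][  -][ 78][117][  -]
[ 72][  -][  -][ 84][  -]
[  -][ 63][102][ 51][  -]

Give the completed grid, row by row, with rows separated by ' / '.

81 120 69 93 57 / 48 87 111 75 99 / 105 54 78 117 66 / 72 96 60 84 108 / 114 63 102 51 90

The 25 entries sum to 2100, so each line sums to 2100/5 = 420.
Using column 1: 81 + 48 + 105 + 72 + ? → (5,1) = 420 − 306 = 114.
Using row 5: 114 + 63 + 102 + 51 + ? → (5,5) = 420 − 330 = 90.
The remaining cell in main diagonal is (2,2) = 420 − 333 = 87.
The remaining cell in row 2 is (2,4) = 420 − 345 = 75.
Using column 4: 75 + 117 + 84 + 51 + ? → (1,4) = 420 − 327 = 93.
From anti-diagonal, 420 − (57 + 75 + 78 + 114) gives (4,2) = 96.
The remaining cell in row 1 is (1,3) = 420 − 351 = 69.
From column 2, 420 − (120 + 87 + 96 + 63) gives (3,2) = 54.
From column 3, 420 − (69 + 111 + 78 + 102) gives (4,3) = 60.
The remaining cell in row 3 is (3,5) = 420 − 354 = 66.
From row 4, 420 − (72 + 96 + 60 + 84) gives (4,5) = 108.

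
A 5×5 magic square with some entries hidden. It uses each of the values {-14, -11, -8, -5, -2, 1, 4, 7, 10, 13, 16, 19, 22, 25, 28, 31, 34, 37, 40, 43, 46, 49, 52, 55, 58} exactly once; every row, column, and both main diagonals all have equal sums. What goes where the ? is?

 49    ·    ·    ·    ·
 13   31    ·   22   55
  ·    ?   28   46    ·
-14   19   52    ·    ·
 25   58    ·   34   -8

The 25 entries sum to 550, so each line sums to 550/5 = 110.
Using row 2: 13 + 31 + 22 + 55 + ? → (2,3) = 110 − 121 = -11.
Row 5: 25 + 58 + 34 + (-8) + ? = 110, so (5,3) = 1.
Column 1 needs 110; the known cells sum to 73, so (3,1) = 37.
Using column 3: -11 + 28 + 52 + 1 + ? → (1,3) = 110 − 70 = 40.
Main diagonal: 49 + 31 + 28 + (-8) + ? = 110, so (4,4) = 10.
Anti-diagonal: 22 + 28 + 19 + 25 + ? = 110, so (1,5) = 16.
Row 4 needs 110; the known cells sum to 67, so (4,5) = 43.
Using column 4: 22 + 46 + 10 + 34 + ? → (1,4) = 110 − 112 = -2.
Column 5: 16 + 55 + 43 + (-8) + ? = 110, so (3,5) = 4.
Row 1 needs 110; the known cells sum to 103, so (1,2) = 7.
From row 3, 110 − (37 + 28 + 46 + 4) gives (3,2) = -5.

-5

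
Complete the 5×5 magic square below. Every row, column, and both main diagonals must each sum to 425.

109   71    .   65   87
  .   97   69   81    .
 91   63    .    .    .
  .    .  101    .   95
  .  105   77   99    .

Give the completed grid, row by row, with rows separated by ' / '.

109 71 93 65 87 / 75 97 69 81 103 / 91 63 85 107 79 / 67 89 101 73 95 / 83 105 77 99 61

Row 1 must total 425; the given cells sum to 332, so (1,3) = 93.
Column 2 needs 425; the known cells sum to 336, so (4,2) = 89.
Column 3 must total 425; the given cells sum to 340, so (3,3) = 85.
Anti-diagonal: 87 + 81 + 85 + 89 + ? = 425, so (5,1) = 83.
The remaining cell in row 5 is (5,5) = 425 − 364 = 61.
Main diagonal must total 425; the given cells sum to 352, so (4,4) = 73.
Using row 4: 89 + 101 + 73 + 95 + ? → (4,1) = 425 − 358 = 67.
The remaining cell in column 1 is (2,1) = 425 − 350 = 75.
Column 4 must total 425; the given cells sum to 318, so (3,4) = 107.
The remaining cell in row 2 is (2,5) = 425 − 322 = 103.
Row 3 needs 425; the known cells sum to 346, so (3,5) = 79.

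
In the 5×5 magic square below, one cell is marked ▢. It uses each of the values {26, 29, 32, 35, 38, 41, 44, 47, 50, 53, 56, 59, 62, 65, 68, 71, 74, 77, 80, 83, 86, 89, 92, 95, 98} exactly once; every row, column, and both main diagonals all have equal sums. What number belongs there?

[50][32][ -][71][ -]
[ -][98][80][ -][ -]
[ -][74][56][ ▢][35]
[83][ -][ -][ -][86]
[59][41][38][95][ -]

53

The 25 entries sum to 1550, so each line sums to 1550/5 = 310.
Row 5 needs 310; the known cells sum to 233, so (5,5) = 77.
Using column 2: 32 + 98 + 74 + 41 + ? → (4,2) = 310 − 245 = 65.
From main diagonal, 310 − (50 + 98 + 56 + 77) gives (4,4) = 29.
The remaining cell in row 4 is (4,3) = 310 − 263 = 47.
Column 3: 80 + 56 + 47 + 38 + ? = 310, so (1,3) = 89.
Row 1: 50 + 32 + 89 + 71 + ? = 310, so (1,5) = 68.
Using column 5: 68 + 35 + 86 + 77 + ? → (2,5) = 310 − 266 = 44.
Using anti-diagonal: 68 + 56 + 65 + 59 + ? → (2,4) = 310 − 248 = 62.
Row 2 needs 310; the known cells sum to 284, so (2,1) = 26.
Column 1: 50 + 26 + 83 + 59 + ? = 310, so (3,1) = 92.
Column 4: 71 + 62 + 29 + 95 + ? = 310, so (3,4) = 53.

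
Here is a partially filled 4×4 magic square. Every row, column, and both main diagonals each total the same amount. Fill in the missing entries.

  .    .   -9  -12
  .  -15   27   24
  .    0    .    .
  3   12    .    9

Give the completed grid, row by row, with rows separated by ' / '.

18 21 -9 -12 / -18 -15 27 24 / 15 0 6 -3 / 3 12 -6 9

Anti-diagonal is already complete: -12 + 27 + 0 + 3 = 18, so that is the magic constant.
The remaining cell in row 2 is (2,1) = 18 − 36 = -18.
The remaining cell in row 4 is (4,3) = 18 − 24 = -6.
From column 2, 18 − (-15 + 0 + 12) gives (1,2) = 21.
From column 3, 18 − (-9 + 27 + (-6)) gives (3,3) = 6.
Column 4 must total 18; the given cells sum to 21, so (3,4) = -3.
From main diagonal, 18 − (-15 + 6 + 9) gives (1,1) = 18.
Row 3: 0 + 6 + (-3) + ? = 18, so (3,1) = 15.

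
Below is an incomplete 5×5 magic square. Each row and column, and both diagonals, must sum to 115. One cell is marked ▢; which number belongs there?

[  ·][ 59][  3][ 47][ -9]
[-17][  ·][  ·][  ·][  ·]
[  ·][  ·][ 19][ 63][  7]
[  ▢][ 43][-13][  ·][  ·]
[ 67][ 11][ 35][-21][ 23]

The remaining cell in row 1 is (1,1) = 115 − 100 = 15.
From column 3, 115 − (3 + 19 + (-13) + 35) gives (2,3) = 71.
The remaining cell in anti-diagonal is (2,4) = 115 − 120 = -5.
Column 4: 47 + (-5) + 63 + (-21) + ? = 115, so (4,4) = 31.
Main diagonal needs 115; the known cells sum to 88, so (2,2) = 27.
From row 2, 115 − (-17 + 27 + 71 + (-5)) gives (2,5) = 39.
Column 2 needs 115; the known cells sum to 140, so (3,2) = -25.
Using column 5: -9 + 39 + 7 + 23 + ? → (4,5) = 115 − 60 = 55.
Row 3 needs 115; the known cells sum to 64, so (3,1) = 51.
Row 4: 43 + (-13) + 31 + 55 + ? = 115, so (4,1) = -1.

-1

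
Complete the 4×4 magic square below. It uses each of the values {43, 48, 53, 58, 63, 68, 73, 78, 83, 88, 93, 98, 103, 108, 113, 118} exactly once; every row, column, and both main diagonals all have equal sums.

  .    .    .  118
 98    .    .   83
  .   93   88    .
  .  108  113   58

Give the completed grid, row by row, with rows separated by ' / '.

The 16 entries sum to 1288, so each line sums to 1288/4 = 322.
Row 4 must total 322; the given cells sum to 279, so (4,1) = 43.
From column 4, 322 − (118 + 83 + 58) gives (3,4) = 63.
From anti-diagonal, 322 − (118 + 93 + 43) gives (2,3) = 68.
From row 2, 322 − (98 + 68 + 83) gives (2,2) = 73.
Row 3 must total 322; the given cells sum to 244, so (3,1) = 78.
Using column 1: 98 + 78 + 43 + ? → (1,1) = 322 − 219 = 103.
Column 2 needs 322; the known cells sum to 274, so (1,2) = 48.
The remaining cell in column 3 is (1,3) = 322 − 269 = 53.

103 48 53 118 / 98 73 68 83 / 78 93 88 63 / 43 108 113 58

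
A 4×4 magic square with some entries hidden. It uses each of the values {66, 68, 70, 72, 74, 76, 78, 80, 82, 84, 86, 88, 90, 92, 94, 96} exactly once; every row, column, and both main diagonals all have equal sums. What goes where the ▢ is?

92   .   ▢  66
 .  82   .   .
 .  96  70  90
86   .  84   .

The 16 entries sum to 1296, so each line sums to 1296/4 = 324.
Using row 3: 96 + 70 + 90 + ? → (3,1) = 324 − 256 = 68.
From column 1, 324 − (92 + 68 + 86) gives (2,1) = 78.
Main diagonal needs 324; the known cells sum to 244, so (4,4) = 80.
The remaining cell in anti-diagonal is (2,3) = 324 − 248 = 76.
Row 2 must total 324; the given cells sum to 236, so (2,4) = 88.
The remaining cell in row 4 is (4,2) = 324 − 250 = 74.
Column 2: 82 + 96 + 74 + ? = 324, so (1,2) = 72.
Column 3: 76 + 70 + 84 + ? = 324, so (1,3) = 94.

94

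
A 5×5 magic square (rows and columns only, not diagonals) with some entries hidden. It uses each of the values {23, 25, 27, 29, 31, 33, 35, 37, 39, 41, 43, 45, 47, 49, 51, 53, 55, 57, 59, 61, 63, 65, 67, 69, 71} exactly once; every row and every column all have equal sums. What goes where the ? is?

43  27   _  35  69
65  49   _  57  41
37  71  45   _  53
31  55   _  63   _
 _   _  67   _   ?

The 25 entries sum to 1175, so each line sums to 1175/5 = 235.
The remaining cell in row 1 is (1,3) = 235 − 174 = 61.
From row 2, 235 − (65 + 49 + 57 + 41) gives (2,3) = 23.
Row 3 must total 235; the given cells sum to 206, so (3,4) = 29.
Column 1 must total 235; the given cells sum to 176, so (5,1) = 59.
From column 2, 235 − (27 + 49 + 71 + 55) gives (5,2) = 33.
The remaining cell in column 3 is (4,3) = 235 − 196 = 39.
Using column 4: 35 + 57 + 29 + 63 + ? → (5,4) = 235 − 184 = 51.
From row 4, 235 − (31 + 55 + 39 + 63) gives (4,5) = 47.
Using row 5: 59 + 33 + 67 + 51 + ? → (5,5) = 235 − 210 = 25.

25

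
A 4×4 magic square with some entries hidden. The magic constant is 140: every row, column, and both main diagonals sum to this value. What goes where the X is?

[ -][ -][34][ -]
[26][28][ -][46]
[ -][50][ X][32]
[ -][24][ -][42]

22

Row 2 must total 140; the given cells sum to 100, so (2,3) = 40.
Using column 2: 28 + 50 + 24 + ? → (1,2) = 140 − 102 = 38.
From column 4, 140 − (46 + 32 + 42) gives (1,4) = 20.
Anti-diagonal: 20 + 40 + 50 + ? = 140, so (4,1) = 30.
Row 1 needs 140; the known cells sum to 92, so (1,1) = 48.
Row 4 must total 140; the given cells sum to 96, so (4,3) = 44.
Column 1: 48 + 26 + 30 + ? = 140, so (3,1) = 36.
From column 3, 140 − (34 + 40 + 44) gives (3,3) = 22.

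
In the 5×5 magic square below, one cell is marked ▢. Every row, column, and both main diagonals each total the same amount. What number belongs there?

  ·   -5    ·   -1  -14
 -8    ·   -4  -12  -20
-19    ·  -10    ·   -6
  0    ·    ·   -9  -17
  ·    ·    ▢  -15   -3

Column 5 is complete and sums to -60; that is the magic constant.
Row 2: -8 + (-4) + (-12) + (-20) + ? = -60, so (2,2) = -16.
Column 4 needs -60; the known cells sum to -37, so (3,4) = -23.
Main diagonal needs -60; the known cells sum to -38, so (1,1) = -22.
The remaining cell in row 1 is (1,3) = -60 − (-42) = -18.
Row 3 must total -60; the given cells sum to -58, so (3,2) = -2.
The remaining cell in column 1 is (5,1) = -60 − (-49) = -11.
The remaining cell in anti-diagonal is (4,2) = -60 − (-47) = -13.
From row 4, -60 − (0 + (-13) + (-9) + (-17)) gives (4,3) = -21.
Using column 2: -5 + (-16) + (-2) + (-13) + ? → (5,2) = -60 − (-36) = -24.
The remaining cell in column 3 is (5,3) = -60 − (-53) = -7.

-7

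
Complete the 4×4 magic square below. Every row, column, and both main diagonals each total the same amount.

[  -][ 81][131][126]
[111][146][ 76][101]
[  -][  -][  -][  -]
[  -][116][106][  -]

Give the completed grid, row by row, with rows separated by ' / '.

Row 2 is already complete: 111 + 146 + 76 + 101 = 434, so that is the magic constant.
Row 1 must total 434; the given cells sum to 338, so (1,1) = 96.
Column 2 must total 434; the given cells sum to 343, so (3,2) = 91.
Column 3 needs 434; the known cells sum to 313, so (3,3) = 121.
Main diagonal must total 434; the given cells sum to 363, so (4,4) = 71.
From anti-diagonal, 434 − (126 + 76 + 91) gives (4,1) = 141.
From column 1, 434 − (96 + 111 + 141) gives (3,1) = 86.
The remaining cell in column 4 is (3,4) = 434 − 298 = 136.

96 81 131 126 / 111 146 76 101 / 86 91 121 136 / 141 116 106 71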